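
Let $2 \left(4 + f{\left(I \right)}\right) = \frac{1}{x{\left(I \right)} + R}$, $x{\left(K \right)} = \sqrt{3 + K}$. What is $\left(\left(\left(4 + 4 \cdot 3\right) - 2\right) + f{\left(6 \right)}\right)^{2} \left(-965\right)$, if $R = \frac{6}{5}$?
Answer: $- \frac{174303125}{1764} \approx -98811.0$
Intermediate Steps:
$R = \frac{6}{5}$ ($R = 6 \cdot \frac{1}{5} = \frac{6}{5} \approx 1.2$)
$f{\left(I \right)} = -4 + \frac{1}{2 \left(\frac{6}{5} + \sqrt{3 + I}\right)}$ ($f{\left(I \right)} = -4 + \frac{1}{2 \left(\sqrt{3 + I} + \frac{6}{5}\right)} = -4 + \frac{1}{2 \left(\frac{6}{5} + \sqrt{3 + I}\right)}$)
$\left(\left(\left(4 + 4 \cdot 3\right) - 2\right) + f{\left(6 \right)}\right)^{2} \left(-965\right) = \left(\left(\left(4 + 4 \cdot 3\right) - 2\right) + \frac{-43 - 40 \sqrt{3 + 6}}{2 \left(6 + 5 \sqrt{3 + 6}\right)}\right)^{2} \left(-965\right) = \left(\left(\left(4 + 12\right) - 2\right) + \frac{-43 - 40 \sqrt{9}}{2 \left(6 + 5 \sqrt{9}\right)}\right)^{2} \left(-965\right) = \left(\left(16 - 2\right) + \frac{-43 - 120}{2 \left(6 + 5 \cdot 3\right)}\right)^{2} \left(-965\right) = \left(14 + \frac{-43 - 120}{2 \left(6 + 15\right)}\right)^{2} \left(-965\right) = \left(14 + \frac{1}{2} \cdot \frac{1}{21} \left(-163\right)\right)^{2} \left(-965\right) = \left(14 - \frac{163}{42}\right)^{2} \left(-965\right) = \left(\frac{425}{42}\right)^{2} \left(-965\right) = \frac{180625}{1764} \left(-965\right) = - \frac{174303125}{1764}$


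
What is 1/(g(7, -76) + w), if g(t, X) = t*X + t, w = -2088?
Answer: -1/2613 ≈ -0.00038270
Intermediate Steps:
g(t, X) = t + X*t (g(t, X) = X*t + t = t + X*t)
1/(g(7, -76) + w) = 1/(7*(1 - 76) - 2088) = 1/(7*(-75) - 2088) = 1/(-525 - 2088) = 1/(-2613) = -1/2613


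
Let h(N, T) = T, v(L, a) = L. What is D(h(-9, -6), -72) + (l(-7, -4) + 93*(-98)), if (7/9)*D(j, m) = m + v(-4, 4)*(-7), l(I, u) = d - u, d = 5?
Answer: -64131/7 ≈ -9161.6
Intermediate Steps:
l(I, u) = 5 - u
D(j, m) = 36 + 9*m/7 (D(j, m) = 9*(m - 4*(-7))/7 = 9*(m + 28)/7 = 9*(28 + m)/7 = 36 + 9*m/7)
D(h(-9, -6), -72) + (l(-7, -4) + 93*(-98)) = (36 + (9/7)*(-72)) + ((5 - 1*(-4)) + 93*(-98)) = (36 - 648/7) + ((5 + 4) - 9114) = -396/7 + (9 - 9114) = -396/7 - 9105 = -64131/7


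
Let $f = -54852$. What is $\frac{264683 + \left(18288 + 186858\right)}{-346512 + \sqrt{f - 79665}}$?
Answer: $- \frac{54267128816}{40023566887} - \frac{469829 i \sqrt{134517}}{120070700661} \approx -1.3559 - 0.0014351 i$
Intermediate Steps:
$\frac{264683 + \left(18288 + 186858\right)}{-346512 + \sqrt{f - 79665}} = \frac{264683 + \left(18288 + 186858\right)}{-346512 + \sqrt{-54852 - 79665}} = \frac{264683 + 205146}{-346512 + \sqrt{-134517}} = \frac{469829}{-346512 + i \sqrt{134517}}$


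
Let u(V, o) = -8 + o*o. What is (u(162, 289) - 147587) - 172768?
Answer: -236842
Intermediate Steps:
u(V, o) = -8 + o²
(u(162, 289) - 147587) - 172768 = ((-8 + 289²) - 147587) - 172768 = ((-8 + 83521) - 147587) - 172768 = (83513 - 147587) - 172768 = -64074 - 172768 = -236842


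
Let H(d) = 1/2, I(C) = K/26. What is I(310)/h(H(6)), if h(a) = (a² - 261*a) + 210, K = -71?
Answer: -142/4147 ≈ -0.034242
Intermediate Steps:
I(C) = -71/26
H(d) = ½
h(a) = 210 + a² - 261*a
I(310)/h(H(6)) = -71/(26*(210 + (½)² - 261*½)) = -71/(26*(210 + ¼ - 261/2)) = -71/(26*319/4) = -71/26*4/319 = -142/4147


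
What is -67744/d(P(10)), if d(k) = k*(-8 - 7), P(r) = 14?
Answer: 33872/105 ≈ 322.59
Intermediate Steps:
d(k) = -15*k (d(k) = k*(-15) = -15*k)
-67744/d(P(10)) = -67744/((-15*14)) = -67744/(-210) = -67744*(-1/210) = 33872/105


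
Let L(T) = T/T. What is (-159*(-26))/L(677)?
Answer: 4134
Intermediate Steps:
L(T) = 1
(-159*(-26))/L(677) = -159*(-26)/1 = 4134*1 = 4134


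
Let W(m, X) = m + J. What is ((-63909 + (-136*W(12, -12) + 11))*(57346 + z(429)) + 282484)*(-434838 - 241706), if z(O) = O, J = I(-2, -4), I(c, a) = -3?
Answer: 2545253965355904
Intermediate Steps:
J = -3
W(m, X) = -3 + m (W(m, X) = m - 3 = -3 + m)
((-63909 + (-136*W(12, -12) + 11))*(57346 + z(429)) + 282484)*(-434838 - 241706) = ((-63909 + (-136*(-3 + 12) + 11))*(57346 + 429) + 282484)*(-434838 - 241706) = ((-63909 + (-136*9 + 11))*57775 + 282484)*(-676544) = ((-63909 + (-1224 + 11))*57775 + 282484)*(-676544) = ((-63909 - 1213)*57775 + 282484)*(-676544) = (-65122*57775 + 282484)*(-676544) = (-3762423550 + 282484)*(-676544) = -3762141066*(-676544) = 2545253965355904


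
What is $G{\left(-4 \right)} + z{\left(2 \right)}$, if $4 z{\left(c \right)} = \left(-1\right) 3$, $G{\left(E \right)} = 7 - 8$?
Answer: $- \frac{7}{4} \approx -1.75$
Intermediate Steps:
$G{\left(E \right)} = -1$ ($G{\left(E \right)} = 7 - 8 = -1$)
$z{\left(c \right)} = - \frac{3}{4}$ ($z{\left(c \right)} = \frac{\left(-1\right) 3}{4} = \frac{1}{4} \left(-3\right) = - \frac{3}{4}$)
$G{\left(-4 \right)} + z{\left(2 \right)} = -1 - \frac{3}{4} = - \frac{7}{4}$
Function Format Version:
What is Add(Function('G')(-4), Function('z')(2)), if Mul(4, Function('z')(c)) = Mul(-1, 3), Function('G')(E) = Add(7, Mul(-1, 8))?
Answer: Rational(-7, 4) ≈ -1.7500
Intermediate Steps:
Function('G')(E) = -1 (Function('G')(E) = Add(7, -8) = -1)
Function('z')(c) = Rational(-3, 4) (Function('z')(c) = Mul(Rational(1, 4), Mul(-1, 3)) = Mul(Rational(1, 4), -3) = Rational(-3, 4))
Add(Function('G')(-4), Function('z')(2)) = Add(-1, Rational(-3, 4)) = Rational(-7, 4)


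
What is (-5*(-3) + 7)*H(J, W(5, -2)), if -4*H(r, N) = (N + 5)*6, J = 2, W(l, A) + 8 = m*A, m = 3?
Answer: 297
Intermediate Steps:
W(l, A) = -8 + 3*A
H(r, N) = -15/2 - 3*N/2 (H(r, N) = -(N + 5)*6/4 = -(5 + N)*6/4 = -(30 + 6*N)/4 = -15/2 - 3*N/2)
(-5*(-3) + 7)*H(J, W(5, -2)) = (-5*(-3) + 7)*(-15/2 - 3*(-8 + 3*(-2))/2) = (15 + 7)*(-15/2 - 3*(-8 - 6)/2) = 22*(-15/2 - 3/2*(-14)) = 22*(-15/2 + 21) = 22*(27/2) = 297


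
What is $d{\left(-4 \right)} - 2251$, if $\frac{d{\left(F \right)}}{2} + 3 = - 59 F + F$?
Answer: $-1793$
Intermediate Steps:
$d{\left(F \right)} = -6 - 116 F$ ($d{\left(F \right)} = -6 + 2 \left(- 59 F + F\right) = -6 + 2 \left(- 58 F\right) = -6 - 116 F$)
$d{\left(-4 \right)} - 2251 = \left(-6 - -464\right) - 2251 = \left(-6 + 464\right) - 2251 = 458 - 2251 = -1793$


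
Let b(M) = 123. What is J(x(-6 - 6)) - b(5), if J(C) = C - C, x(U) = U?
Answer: -123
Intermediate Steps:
J(C) = 0
J(x(-6 - 6)) - b(5) = 0 - 1*123 = 0 - 123 = -123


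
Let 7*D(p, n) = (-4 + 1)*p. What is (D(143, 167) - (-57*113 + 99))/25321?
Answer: 43965/177247 ≈ 0.24804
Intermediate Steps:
D(p, n) = -3*p/7 (D(p, n) = ((-4 + 1)*p)/7 = (-3*p)/7 = -3*p/7)
(D(143, 167) - (-57*113 + 99))/25321 = (-3/7*143 - (-57*113 + 99))/25321 = (-429/7 - (-6441 + 99))*(1/25321) = (-429/7 - 1*(-6342))*(1/25321) = (-429/7 + 6342)*(1/25321) = (43965/7)*(1/25321) = 43965/177247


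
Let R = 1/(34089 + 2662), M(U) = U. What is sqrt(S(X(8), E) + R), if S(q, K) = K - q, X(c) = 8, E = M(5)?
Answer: 2*I*sqrt(1012967813)/36751 ≈ 1.732*I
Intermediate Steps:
E = 5
R = 1/36751 ≈ 2.7210e-5
sqrt(S(X(8), E) + R) = sqrt((5 - 1*8) + 1/36751) = sqrt((5 - 8) + 1/36751) = sqrt(-3 + 1/36751) = sqrt(-110252/36751) = 2*I*sqrt(1012967813)/36751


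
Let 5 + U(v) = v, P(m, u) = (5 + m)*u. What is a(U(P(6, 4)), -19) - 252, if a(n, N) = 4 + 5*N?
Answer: -343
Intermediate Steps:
P(m, u) = u*(5 + m)
U(v) = -5 + v
a(U(P(6, 4)), -19) - 252 = (4 + 5*(-19)) - 252 = (4 - 95) - 252 = -91 - 252 = -343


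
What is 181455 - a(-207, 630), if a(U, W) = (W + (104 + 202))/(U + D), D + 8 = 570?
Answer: 64415589/355 ≈ 1.8145e+5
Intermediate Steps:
D = 562 (D = -8 + 570 = 562)
a(U, W) = (306 + W)/(562 + U) (a(U, W) = (W + (104 + 202))/(U + 562) = (W + 306)/(562 + U) = (306 + W)/(562 + U))
181455 - a(-207, 630) = 181455 - (306 + 630)/(562 - 207) = 181455 - 936/355 = 64415589/355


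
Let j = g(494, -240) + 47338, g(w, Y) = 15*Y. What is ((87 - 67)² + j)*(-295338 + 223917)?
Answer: -3152380098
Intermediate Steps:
j = 43738 (j = 15*(-240) + 47338 = -3600 + 47338 = 43738)
((87 - 67)² + j)*(-295338 + 223917) = ((87 - 67)² + 43738)*(-295338 + 223917) = (20² + 43738)*(-71421) = (400 + 43738)*(-71421) = 44138*(-71421) = -3152380098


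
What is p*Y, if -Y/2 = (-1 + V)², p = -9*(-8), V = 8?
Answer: -7056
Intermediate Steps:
p = 72
Y = -98 (Y = -2*(-1 + 8)² = -2*7² = -2*49 = -98)
p*Y = 72*(-98) = -7056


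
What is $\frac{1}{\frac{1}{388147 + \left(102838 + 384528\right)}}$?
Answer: $875513$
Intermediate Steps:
$\frac{1}{\frac{1}{388147 + \left(102838 + 384528\right)}} = \frac{1}{\frac{1}{388147 + 487366}} = \frac{1}{\frac{1}{875513}} = 875513$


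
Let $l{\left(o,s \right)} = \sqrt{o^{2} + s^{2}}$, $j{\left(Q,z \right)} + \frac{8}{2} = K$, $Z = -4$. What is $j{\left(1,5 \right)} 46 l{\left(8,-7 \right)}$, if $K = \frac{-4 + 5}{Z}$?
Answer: $- \frac{391 \sqrt{113}}{2} \approx -2078.2$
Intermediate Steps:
$K = - \frac{1}{4}$ ($K = \frac{-4 + 5}{-4} = 1 \left(- \frac{1}{4}\right) = - \frac{1}{4} \approx -0.25$)
$j{\left(Q,z \right)} = - \frac{17}{4}$ ($j{\left(Q,z \right)} = -4 - \frac{1}{4} = - \frac{17}{4}$)
$j{\left(1,5 \right)} 46 l{\left(8,-7 \right)} = \left(- \frac{17}{4}\right) 46 \sqrt{8^{2} + \left(-7\right)^{2}} = - \frac{391 \sqrt{64 + 49}}{2} = - \frac{391 \sqrt{113}}{2}$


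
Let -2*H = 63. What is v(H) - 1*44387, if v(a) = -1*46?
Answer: -44433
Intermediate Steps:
H = -63/2 (H = -½*63 = -63/2 ≈ -31.500)
v(a) = -46
v(H) - 1*44387 = -46 - 1*44387 = -46 - 44387 = -44433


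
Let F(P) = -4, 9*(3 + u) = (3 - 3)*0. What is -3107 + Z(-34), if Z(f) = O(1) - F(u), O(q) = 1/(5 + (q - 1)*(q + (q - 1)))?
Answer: -15514/5 ≈ -3102.8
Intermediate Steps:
O(q) = 1/(5 + (-1 + q)*(-1 + 2*q)) (O(q) = 1/(5 + (-1 + q)*(q + (-1 + q))) = 1/(5 + (-1 + q)*(-1 + 2*q)))
u = -3 (u = -3 + ((3 - 3)*0)/9 = -3 + (0*0)/9 = -3 + (1/9)*0 = -3 + 0 = -3)
Z(f) = 21/5 (Z(f) = 1/(6 - 3*1 + 2*1**2) - 1*(-4) = 1/(6 - 3 + 2*1) + 4 = 1/(6 - 3 + 2) + 4 = 1/5 + 4 = 21/5)
-3107 + Z(-34) = -3107 + 21/5 = -15514/5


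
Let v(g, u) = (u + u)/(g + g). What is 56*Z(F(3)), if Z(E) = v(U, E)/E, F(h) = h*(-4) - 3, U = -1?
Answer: -56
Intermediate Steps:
v(g, u) = u/g (v(g, u) = (2*u)/((2*g)) = (2*u)*(1/(2*g)) = u/g)
F(h) = -3 - 4*h (F(h) = -4*h - 3 = -3 - 4*h)
Z(E) = -1 (Z(E) = (E/(-1))/E = (E*(-1))/E = (-E)/E = -1)
56*Z(F(3)) = 56*(-1) = -56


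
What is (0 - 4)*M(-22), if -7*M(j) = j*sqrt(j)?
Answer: -88*I*sqrt(22)/7 ≈ -58.965*I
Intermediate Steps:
M(j) = -j**(3/2)/7 (M(j) = -j*sqrt(j)/7 = -j**(3/2)/7)
(0 - 4)*M(-22) = (0 - 4)*(-(-22)*I*sqrt(22)/7) = -(-4)*(-22*I*sqrt(22))/7 = -88*I*sqrt(22)/7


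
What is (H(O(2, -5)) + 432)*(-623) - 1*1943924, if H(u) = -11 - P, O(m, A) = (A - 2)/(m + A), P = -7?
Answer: -2210568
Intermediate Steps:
O(m, A) = (-2 + A)/(A + m)
H(u) = -4 (H(u) = -11 - 1*(-7) = -11 + 7 = -4)
(H(O(2, -5)) + 432)*(-623) - 1*1943924 = (-4 + 432)*(-623) - 1*1943924 = 428*(-623) - 1943924 = -266644 - 1943924 = -2210568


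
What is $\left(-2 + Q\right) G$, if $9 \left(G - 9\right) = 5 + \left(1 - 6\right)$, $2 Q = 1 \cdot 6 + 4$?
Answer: $27$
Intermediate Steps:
$Q = 5$ ($Q = \frac{1 \cdot 6 + 4}{2} = \frac{6 + 4}{2} = \frac{1}{2} \cdot 10 = 5$)
$G = 9$ ($G = 9 + \frac{5 + \left(1 - 6\right)}{9} = 9 + \frac{5 - 5}{9} = 9 + \frac{1}{9} \cdot 0 = 9 + 0 = 9$)
$\left(-2 + Q\right) G = \left(-2 + 5\right) 9 = 3 \cdot 9 = 27$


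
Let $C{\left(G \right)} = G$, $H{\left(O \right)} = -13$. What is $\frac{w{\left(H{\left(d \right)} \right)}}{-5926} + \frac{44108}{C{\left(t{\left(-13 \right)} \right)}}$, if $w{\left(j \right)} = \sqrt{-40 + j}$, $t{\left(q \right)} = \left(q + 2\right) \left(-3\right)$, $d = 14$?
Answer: $\frac{44108}{33} - \frac{i \sqrt{53}}{5926} \approx 1336.6 - 0.0012285 i$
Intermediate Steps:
$t{\left(q \right)} = -6 - 3 q$ ($t{\left(q \right)} = \left(2 + q\right) \left(-3\right) = -6 - 3 q$)
$\frac{w{\left(H{\left(d \right)} \right)}}{-5926} + \frac{44108}{C{\left(t{\left(-13 \right)} \right)}} = \frac{\sqrt{-40 - 13}}{-5926} + \frac{44108}{-6 - -39} = \sqrt{-53} \left(- \frac{1}{5926}\right) + \frac{44108}{-6 + 39} = i \sqrt{53} \left(- \frac{1}{5926}\right) + \frac{44108}{33} = - \frac{i \sqrt{53}}{5926} + 44108 \cdot \frac{1}{33} = - \frac{i \sqrt{53}}{5926} + \frac{44108}{33} = \frac{44108}{33} - \frac{i \sqrt{53}}{5926}$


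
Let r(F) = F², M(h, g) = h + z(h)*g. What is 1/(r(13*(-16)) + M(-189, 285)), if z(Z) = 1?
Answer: 1/43360 ≈ 2.3063e-5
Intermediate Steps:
M(h, g) = g + h (M(h, g) = h + 1*g = h + g = g + h)
1/(r(13*(-16)) + M(-189, 285)) = 1/((13*(-16))² + (285 - 189)) = 1/((-208)² + 96) = 1/(43264 + 96) = 1/43360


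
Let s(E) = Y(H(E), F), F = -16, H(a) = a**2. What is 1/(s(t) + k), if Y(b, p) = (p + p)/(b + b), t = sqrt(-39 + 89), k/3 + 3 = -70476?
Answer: -25/5285933 ≈ -4.7295e-6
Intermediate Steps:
k = -211437 (k = -9 + 3*(-70476) = -9 - 211428 = -211437)
t = 5*sqrt(2) (t = sqrt(50) = 5*sqrt(2) ≈ 7.0711)
Y(b, p) = p/b (Y(b, p) = (2*p)/((2*b)) = (2*p)*(1/(2*b)) = p/b)
s(E) = -16/E**2
1/(s(t) + k) = 1/(-16/(5*sqrt(2))**2 - 211437) = 1/(-16*1/50 - 211437) = 1/(-8/25 - 211437) = 1/(-5285933/25) = -25/5285933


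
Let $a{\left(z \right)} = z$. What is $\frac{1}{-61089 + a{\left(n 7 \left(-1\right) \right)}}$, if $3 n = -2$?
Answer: $- \frac{3}{183253} \approx -1.6371 \cdot 10^{-5}$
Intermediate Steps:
$n = - \frac{2}{3}$ ($n = \frac{1}{3} \left(-2\right) = - \frac{2}{3} \approx -0.66667$)
$\frac{1}{-61089 + a{\left(n 7 \left(-1\right) \right)}} = \frac{1}{-61089 + \left(- \frac{2}{3}\right) 7 \left(-1\right)} = \frac{1}{-61089 - - \frac{14}{3}} = \frac{1}{-61089 + \frac{14}{3}} = \frac{1}{- \frac{183253}{3}} = - \frac{3}{183253}$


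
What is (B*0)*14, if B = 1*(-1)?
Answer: 0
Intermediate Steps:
B = -1
(B*0)*14 = -1*0*14 = 0*14 = 0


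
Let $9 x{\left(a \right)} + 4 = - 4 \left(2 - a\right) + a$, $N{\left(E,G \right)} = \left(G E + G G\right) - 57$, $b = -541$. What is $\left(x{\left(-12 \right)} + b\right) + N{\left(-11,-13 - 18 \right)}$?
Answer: $696$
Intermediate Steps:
$N{\left(E,G \right)} = -57 + G^{2} + E G$ ($N{\left(E,G \right)} = \left(E G + G^{2}\right) - 57 = \left(G^{2} + E G\right) - 57 = -57 + G^{2} + E G$)
$x{\left(a \right)} = - \frac{4}{3} + \frac{5 a}{9}$ ($x{\left(a \right)} = - \frac{4}{9} + \frac{- 4 \left(2 - a\right) + a}{9} = - \frac{4}{9} + \frac{\left(-8 + 4 a\right) + a}{9} = - \frac{4}{9} + \frac{-8 + 5 a}{9} = - \frac{4}{9} + \left(- \frac{8}{9} + \frac{5 a}{9}\right) = - \frac{4}{3} + \frac{5 a}{9}$)
$\left(x{\left(-12 \right)} + b\right) + N{\left(-11,-13 - 18 \right)} = \left(\left(- \frac{4}{3} + \frac{5}{9} \left(-12\right)\right) - 541\right) - \left(57 - \left(-13 - 18\right)^{2} + 11 \left(-13 - 18\right)\right) = \left(\left(- \frac{4}{3} - \frac{20}{3}\right) - 541\right) - \left(-284 - 961\right) = \left(-8 - 541\right) + \left(-57 + 961 + 341\right) = -549 + 1245 = 696$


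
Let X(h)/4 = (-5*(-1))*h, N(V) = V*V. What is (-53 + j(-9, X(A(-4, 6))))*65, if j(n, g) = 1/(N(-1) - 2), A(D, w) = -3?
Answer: -3510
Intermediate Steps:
N(V) = V**2
X(h) = 20*h (X(h) = 4*((-5*(-1))*h) = 4*(5*h) = 20*h)
j(n, g) = -1 (j(n, g) = 1/((-1)**2 - 2) = 1/(1 - 2) = 1/(-1) = -1)
(-53 + j(-9, X(A(-4, 6))))*65 = (-53 - 1)*65 = -54*65 = -3510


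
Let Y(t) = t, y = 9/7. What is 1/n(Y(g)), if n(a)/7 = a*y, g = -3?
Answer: -1/27 ≈ -0.037037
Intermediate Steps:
y = 9/7 (y = 9*(⅐) = 9/7 ≈ 1.2857)
n(a) = 9*a (n(a) = 7*(a*(9/7)) = 7*(9*a/7) = 9*a)
1/n(Y(g)) = 1/(9*(-3)) = 1/(-27) = -1/27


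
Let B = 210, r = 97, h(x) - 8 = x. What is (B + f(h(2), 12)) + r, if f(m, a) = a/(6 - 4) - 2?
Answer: 311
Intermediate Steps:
h(x) = 8 + x
f(m, a) = -2 + a/2 (f(m, a) = a/2 - 2 = -2 + a/2)
(B + f(h(2), 12)) + r = (210 + (-2 + (½)*12)) + 97 = (210 + (-2 + 6)) + 97 = (210 + 4) + 97 = 214 + 97 = 311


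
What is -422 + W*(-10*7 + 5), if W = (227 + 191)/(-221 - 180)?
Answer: -142052/401 ≈ -354.24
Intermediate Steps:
W = -418/401 (W = 418/(-401) = 418*(-1/401) = -418/401 ≈ -1.0424)
-422 + W*(-10*7 + 5) = -422 - 418*(-10*7 + 5)/401 = -422 - 418*(-70 + 5)/401 = -422 - 418/401*(-65) = -422 + 27170/401 = -142052/401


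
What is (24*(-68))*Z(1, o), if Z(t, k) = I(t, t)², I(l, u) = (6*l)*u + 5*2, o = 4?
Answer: -417792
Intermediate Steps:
I(l, u) = 10 + 6*l*u (I(l, u) = 6*l*u + 10 = 10 + 6*l*u)
Z(t, k) = (10 + 6*t²)² (Z(t, k) = (10 + 6*t*t)² = (10 + 6*t²)²)
(24*(-68))*Z(1, o) = (24*(-68))*(4*(5 + 3*1²)²) = -6528*(5 + 3*1)² = -6528*(5 + 3)² = -6528*8² = -6528*64 = -1632*256 = -417792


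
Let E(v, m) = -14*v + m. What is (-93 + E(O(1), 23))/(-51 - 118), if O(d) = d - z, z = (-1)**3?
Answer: 98/169 ≈ 0.57988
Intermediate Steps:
z = -1
O(d) = 1 + d (O(d) = d - 1*(-1) = d + 1 = 1 + d)
E(v, m) = m - 14*v
(-93 + E(O(1), 23))/(-51 - 118) = (-93 + (23 - 14*(1 + 1)))/(-51 - 118) = (-93 + (23 - 14*2))/(-169) = (-93 + (23 - 28))*(-1/169) = (-93 - 5)*(-1/169) = -98*(-1/169) = 98/169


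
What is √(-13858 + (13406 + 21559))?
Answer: √21107 ≈ 145.28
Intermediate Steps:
√(-13858 + (13406 + 21559)) = √(-13858 + 34965) = √21107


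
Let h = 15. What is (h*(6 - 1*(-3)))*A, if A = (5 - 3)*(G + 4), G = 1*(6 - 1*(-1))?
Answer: 2970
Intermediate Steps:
G = 7 (G = 1*(6 + 1) = 1*7 = 7)
A = 22 (A = (5 - 3)*(7 + 4) = 2*11 = 22)
(h*(6 - 1*(-3)))*A = (15*(6 - 1*(-3)))*22 = (15*(6 + 3))*22 = (15*9)*22 = 135*22 = 2970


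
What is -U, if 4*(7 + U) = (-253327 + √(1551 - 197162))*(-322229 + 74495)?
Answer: -31378855495/2 + 123867*I*√195611/2 ≈ -1.5689e+10 + 2.7392e+7*I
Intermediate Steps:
U = 31378855495/2 - 123867*I*√195611/2 (U = -7 + ((-253327 + √(1551 - 197162))*(-322229 + 74495))/4 = -7 + ((-253327 + √(-195611))*(-247734))/4 = -7 + ((-253327 + I*√195611)*(-247734))/4 = -7 + (62757711018 - 247734*I*√195611)/4 = -7 + (31378855509/2 - 123867*I*√195611/2) = 31378855495/2 - 123867*I*√195611/2 ≈ 1.5689e+10 - 2.7392e+7*I)
-U = -(31378855495/2 - 123867*I*√195611/2) = -31378855495/2 + 123867*I*√195611/2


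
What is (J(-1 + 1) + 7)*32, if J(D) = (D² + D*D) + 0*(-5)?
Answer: 224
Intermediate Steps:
J(D) = 2*D² (J(D) = (D² + D²) + 0 = 2*D² + 0 = 2*D²)
(J(-1 + 1) + 7)*32 = (2*(-1 + 1)² + 7)*32 = (2*0² + 7)*32 = (2*0 + 7)*32 = (0 + 7)*32 = 7*32 = 224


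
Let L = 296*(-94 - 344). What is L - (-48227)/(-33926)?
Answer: -4398486275/33926 ≈ -1.2965e+5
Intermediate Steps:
L = -129648 (L = 296*(-438) = -129648)
L - (-48227)/(-33926) = -129648 - (-48227)/(-33926) = -129648 - (-48227)*(-1)/33926 = -129648 - 1*48227/33926 = -129648 - 48227/33926 = -4398486275/33926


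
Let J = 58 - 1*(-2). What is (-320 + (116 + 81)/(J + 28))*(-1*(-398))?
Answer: -5564637/44 ≈ -1.2647e+5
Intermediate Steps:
J = 60 (J = 58 + 2 = 60)
(-320 + (116 + 81)/(J + 28))*(-1*(-398)) = (-320 + (116 + 81)/(60 + 28))*(-1*(-398)) = (-320 + 197/88)*398 = -27963/88*398 = -5564637/44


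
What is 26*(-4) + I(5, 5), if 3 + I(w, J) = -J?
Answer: -112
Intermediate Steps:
I(w, J) = -3 - J
26*(-4) + I(5, 5) = 26*(-4) + (-3 - 1*5) = -104 + (-3 - 5) = -104 - 8 = -112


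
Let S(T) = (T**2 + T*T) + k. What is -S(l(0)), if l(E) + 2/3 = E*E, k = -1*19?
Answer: 163/9 ≈ 18.111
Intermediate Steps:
k = -19
l(E) = -2/3 + E**2 (l(E) = -2/3 + E*E = -2/3 + E**2)
S(T) = -19 + 2*T**2 (S(T) = (T**2 + T*T) - 19 = (T**2 + T**2) - 19 = 2*T**2 - 19 = -19 + 2*T**2)
-S(l(0)) = -(-19 + 2*(-2/3 + 0**2)**2) = -(-19 + 2*(-2/3 + 0)**2) = -(-19 + 2*(-2/3)**2) = -(-19 + 2*(4/9)) = -(-19 + 8/9) = -1*(-163/9) = 163/9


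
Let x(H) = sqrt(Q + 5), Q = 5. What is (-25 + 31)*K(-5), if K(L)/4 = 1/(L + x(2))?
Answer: -8 - 8*sqrt(10)/5 ≈ -13.060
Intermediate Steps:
x(H) = sqrt(10) (x(H) = sqrt(5 + 5) = sqrt(10))
K(L) = 4/(L + sqrt(10))
(-25 + 31)*K(-5) = (-25 + 31)*(4/(-5 + sqrt(10))) = 6*(4/(-5 + sqrt(10))) = 24/(-5 + sqrt(10))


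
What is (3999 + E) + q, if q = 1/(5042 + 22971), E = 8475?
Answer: 349434163/28013 ≈ 12474.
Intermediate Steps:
q = 1/28013 ≈ 3.5698e-5
(3999 + E) + q = (3999 + 8475) + 1/28013 = 12474 + 1/28013 = 349434163/28013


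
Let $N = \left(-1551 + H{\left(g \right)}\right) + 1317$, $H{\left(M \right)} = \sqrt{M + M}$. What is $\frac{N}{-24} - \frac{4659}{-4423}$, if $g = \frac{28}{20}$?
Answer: $\frac{191133}{17692} - \frac{\sqrt{70}}{120} \approx 10.734$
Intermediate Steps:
$g = \frac{7}{5}$ ($g = 28 \cdot \frac{1}{20} = \frac{7}{5} \approx 1.4$)
$H{\left(M \right)} = \sqrt{2} \sqrt{M}$ ($H{\left(M \right)} = \sqrt{2 M} = \sqrt{2} \sqrt{M}$)
$N = -234 + \frac{\sqrt{70}}{5}$ ($N = \left(-1551 + \sqrt{2} \sqrt{\frac{7}{5}}\right) + 1317 = \left(-1551 + \sqrt{2} \frac{\sqrt{35}}{5}\right) + 1317 = \left(-1551 + \frac{\sqrt{70}}{5}\right) + 1317 = -234 + \frac{\sqrt{70}}{5} \approx -232.33$)
$\frac{N}{-24} - \frac{4659}{-4423} = \frac{-234 + \frac{\sqrt{70}}{5}}{-24} - \frac{4659}{-4423} = \left(-234 + \frac{\sqrt{70}}{5}\right) \left(- \frac{1}{24}\right) - - \frac{4659}{4423} = \left(\frac{39}{4} - \frac{\sqrt{70}}{120}\right) + \frac{4659}{4423} = \frac{191133}{17692} - \frac{\sqrt{70}}{120}$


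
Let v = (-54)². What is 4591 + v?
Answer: 7507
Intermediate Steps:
v = 2916
4591 + v = 4591 + 2916 = 7507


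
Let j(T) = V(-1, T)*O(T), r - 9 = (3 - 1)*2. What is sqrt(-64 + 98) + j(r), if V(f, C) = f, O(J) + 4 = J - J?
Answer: 4 + sqrt(34) ≈ 9.8309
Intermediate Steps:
O(J) = -4 (O(J) = -4 + (J - J) = -4 + 0 = -4)
r = 13 (r = 9 + (3 - 1)*2 = 9 + 2*2 = 9 + 4 = 13)
j(T) = 4 (j(T) = -1*(-4) = 4)
sqrt(-64 + 98) + j(r) = sqrt(-64 + 98) + 4 = sqrt(34) + 4 = 4 + sqrt(34)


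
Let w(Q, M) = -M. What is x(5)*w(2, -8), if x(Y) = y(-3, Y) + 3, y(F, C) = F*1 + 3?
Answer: 24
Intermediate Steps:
y(F, C) = 3 + F (y(F, C) = F + 3 = 3 + F)
x(Y) = 3 (x(Y) = (3 - 3) + 3 = 0 + 3 = 3)
x(5)*w(2, -8) = 3*(-1*(-8)) = 3*8 = 24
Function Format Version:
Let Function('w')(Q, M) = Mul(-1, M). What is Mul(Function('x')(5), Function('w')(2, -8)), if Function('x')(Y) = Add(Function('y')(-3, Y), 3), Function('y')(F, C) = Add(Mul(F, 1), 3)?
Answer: 24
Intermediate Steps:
Function('y')(F, C) = Add(3, F) (Function('y')(F, C) = Add(F, 3) = Add(3, F))
Function('x')(Y) = 3 (Function('x')(Y) = Add(Add(3, -3), 3) = Add(0, 3) = 3)
Mul(Function('x')(5), Function('w')(2, -8)) = Mul(3, Mul(-1, -8)) = Mul(3, 8) = 24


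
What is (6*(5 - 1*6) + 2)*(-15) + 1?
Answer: 61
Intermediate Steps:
(6*(5 - 1*6) + 2)*(-15) + 1 = (6*(5 - 6) + 2)*(-15) + 1 = (6*(-1) + 2)*(-15) + 1 = (-6 + 2)*(-15) + 1 = -4*(-15) + 1 = 60 + 1 = 61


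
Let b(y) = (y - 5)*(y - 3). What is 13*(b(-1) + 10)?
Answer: 442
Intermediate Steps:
b(y) = (-5 + y)*(-3 + y)
13*(b(-1) + 10) = 13*((15 + (-1)² - 8*(-1)) + 10) = 13*((15 + 1 + 8) + 10) = 13*(24 + 10) = 13*34 = 442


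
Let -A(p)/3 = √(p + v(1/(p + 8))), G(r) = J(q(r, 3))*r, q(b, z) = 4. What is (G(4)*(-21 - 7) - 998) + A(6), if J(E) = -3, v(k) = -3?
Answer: -662 - 3*√3 ≈ -667.20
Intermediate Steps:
G(r) = -3*r
A(p) = -3*√(-3 + p) (A(p) = -3*√(p - 3) = -3*√(-3 + p))
(G(4)*(-21 - 7) - 998) + A(6) = ((-3*4)*(-21 - 7) - 998) - 3*√(-3 + 6) = (-12*(-28) - 998) - 3*√3 = (336 - 998) - 3*√3 = -662 - 3*√3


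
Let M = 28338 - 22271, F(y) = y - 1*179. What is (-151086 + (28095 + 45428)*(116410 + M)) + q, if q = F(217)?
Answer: 9004725423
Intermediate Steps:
F(y) = -179 + y (F(y) = y - 179 = -179 + y)
M = 6067
q = 38 (q = -179 + 217 = 38)
(-151086 + (28095 + 45428)*(116410 + M)) + q = (-151086 + (28095 + 45428)*(116410 + 6067)) + 38 = (-151086 + 73523*122477) + 38 = (-151086 + 9004876471) + 38 = 9004725385 + 38 = 9004725423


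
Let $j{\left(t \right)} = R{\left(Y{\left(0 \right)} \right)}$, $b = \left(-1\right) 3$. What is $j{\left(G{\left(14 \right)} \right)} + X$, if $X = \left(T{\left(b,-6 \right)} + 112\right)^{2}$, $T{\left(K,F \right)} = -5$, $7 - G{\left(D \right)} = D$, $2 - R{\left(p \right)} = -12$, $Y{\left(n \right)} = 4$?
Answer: $11463$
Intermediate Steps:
$b = -3$
$R{\left(p \right)} = 14$ ($R{\left(p \right)} = 2 - -12 = 2 + 12 = 14$)
$G{\left(D \right)} = 7 - D$
$j{\left(t \right)} = 14$
$X = 11449$ ($X = \left(-5 + 112\right)^{2} = 107^{2} = 11449$)
$j{\left(G{\left(14 \right)} \right)} + X = 14 + 11449 = 11463$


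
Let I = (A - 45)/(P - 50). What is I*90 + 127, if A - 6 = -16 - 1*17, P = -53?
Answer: 19561/103 ≈ 189.91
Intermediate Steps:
A = -27 (A = 6 + (-16 - 1*17) = 6 + (-16 - 17) = 6 - 33 = -27)
I = 72/103 (I = (-27 - 45)/(-53 - 50) = -72/(-103) = -72*(-1/103) = 72/103 ≈ 0.69903)
I*90 + 127 = (72/103)*90 + 127 = 6480/103 + 127 = 19561/103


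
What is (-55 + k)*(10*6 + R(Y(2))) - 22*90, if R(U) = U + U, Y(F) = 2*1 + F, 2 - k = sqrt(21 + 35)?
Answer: -5584 - 136*sqrt(14) ≈ -6092.9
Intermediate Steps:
k = 2 - 2*sqrt(14) (k = 2 - sqrt(21 + 35) = 2 - sqrt(56) = 2 - 2*sqrt(14) ≈ -5.4833)
Y(F) = 2 + F
R(U) = 2*U
(-55 + k)*(10*6 + R(Y(2))) - 22*90 = (-55 + (2 - 2*sqrt(14)))*(10*6 + 2*(2 + 2)) - 22*90 = (-53 - 2*sqrt(14))*(60 + 2*4) - 1980 = (-53 - 2*sqrt(14))*(60 + 8) - 1980 = (-53 - 2*sqrt(14))*68 - 1980 = (-3604 - 136*sqrt(14)) - 1980 = -5584 - 136*sqrt(14)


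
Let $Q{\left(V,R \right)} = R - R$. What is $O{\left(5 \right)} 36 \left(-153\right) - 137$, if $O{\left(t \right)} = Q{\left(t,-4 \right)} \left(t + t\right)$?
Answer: $-137$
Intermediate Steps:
$Q{\left(V,R \right)} = 0$
$O{\left(t \right)} = 0$ ($O{\left(t \right)} = 0 \left(t + t\right) = 0 \cdot 2 t = 0$)
$O{\left(5 \right)} 36 \left(-153\right) - 137 = 0 \cdot 36 \left(-153\right) - 137 = 0 \left(-153\right) - 137 = 0 - 137 = -137$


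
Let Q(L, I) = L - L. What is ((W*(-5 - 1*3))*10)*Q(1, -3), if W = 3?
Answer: 0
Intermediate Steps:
Q(L, I) = 0
((W*(-5 - 1*3))*10)*Q(1, -3) = ((3*(-5 - 1*3))*10)*0 = ((3*(-5 - 3))*10)*0 = ((3*(-8))*10)*0 = -24*10*0 = -240*0 = 0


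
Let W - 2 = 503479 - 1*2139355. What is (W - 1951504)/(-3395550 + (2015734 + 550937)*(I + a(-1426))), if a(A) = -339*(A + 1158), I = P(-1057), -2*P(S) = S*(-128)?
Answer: -1793689/29776819167 ≈ -6.0238e-5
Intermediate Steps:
P(S) = 64*S (P(S) = -S*(-128)/2 = -(-64)*S = 64*S)
W = -1635874 (W = 2 + (503479 - 1*2139355) = 2 + (503479 - 2139355) = 2 - 1635876 = -1635874)
I = -67648 (I = 64*(-1057) = -67648)
a(A) = -392562 - 339*A (a(A) = -339*(1158 + A) = -392562 - 339*A)
(W - 1951504)/(-3395550 + (2015734 + 550937)*(I + a(-1426))) = (-1635874 - 1951504)/(-3395550 + (2015734 + 550937)*(-67648 + (-392562 - 339*(-1426)))) = -3587378/(-3395550 + 2566671*(-67648 + (-392562 + 483414))) = -3587378/(-3395550 + 2566671*(-67648 + 90852)) = -3587378/(-3395550 + 2566671*23204) = -3587378/(-3395550 + 59557033884) = -3587378/59553638334 = -3587378*1/59553638334 = -1793689/29776819167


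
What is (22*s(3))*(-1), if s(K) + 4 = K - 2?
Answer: 66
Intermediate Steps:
s(K) = -6 + K (s(K) = -4 + (K - 2) = -4 + (-2 + K) = -6 + K)
(22*s(3))*(-1) = (22*(-6 + 3))*(-1) = (22*(-3))*(-1) = -66*(-1) = 66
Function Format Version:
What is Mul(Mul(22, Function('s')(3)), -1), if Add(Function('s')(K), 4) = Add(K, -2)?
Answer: 66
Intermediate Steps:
Function('s')(K) = Add(-6, K) (Function('s')(K) = Add(-4, Add(K, -2)) = Add(-4, Add(-2, K)) = Add(-6, K))
Mul(Mul(22, Function('s')(3)), -1) = Mul(Mul(22, Add(-6, 3)), -1) = Mul(Mul(22, -3), -1) = Mul(-66, -1) = 66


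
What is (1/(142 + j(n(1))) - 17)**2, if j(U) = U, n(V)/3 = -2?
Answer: 5340721/18496 ≈ 288.75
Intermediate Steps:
n(V) = -6 (n(V) = 3*(-2) = -6)
(1/(142 + j(n(1))) - 17)**2 = (1/(142 - 6) - 17)**2 = (1/136 - 17)**2 = (-2311/136)**2 = 5340721/18496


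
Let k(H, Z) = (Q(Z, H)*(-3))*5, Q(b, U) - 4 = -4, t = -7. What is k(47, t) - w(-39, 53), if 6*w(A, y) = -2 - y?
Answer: 55/6 ≈ 9.1667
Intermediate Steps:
Q(b, U) = 0 (Q(b, U) = 4 - 4 = 0)
k(H, Z) = 0 (k(H, Z) = (0*(-3))*5 = 0*5 = 0)
w(A, y) = -⅓ - y/6 (w(A, y) = (-2 - y)/6 = -⅓ - y/6)
k(47, t) - w(-39, 53) = 0 - (-⅓ - ⅙*53) = 0 - (-⅓ - 53/6) = 0 - 1*(-55/6) = 0 + 55/6 = 55/6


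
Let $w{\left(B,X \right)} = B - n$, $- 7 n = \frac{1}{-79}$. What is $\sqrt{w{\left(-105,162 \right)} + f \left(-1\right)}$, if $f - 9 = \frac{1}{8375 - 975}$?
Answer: $\frac{3 i \sqrt{2121208934474}}{409220} \approx 10.677 i$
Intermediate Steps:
$n = \frac{1}{553}$ ($n = - \frac{1}{7 \left(-79\right)} = \left(- \frac{1}{7}\right) \left(- \frac{1}{79}\right) = \frac{1}{553} \approx 0.0018083$)
$f = \frac{66601}{7400}$ ($f = 9 + \frac{1}{8375 - 975} = 9 + \frac{1}{7400} = \frac{66601}{7400} \approx 9.0001$)
$w{\left(B,X \right)} = - \frac{1}{553} + B$ ($w{\left(B,X \right)} = B - \frac{1}{553} = - \frac{1}{553} + B$)
$\sqrt{w{\left(-105,162 \right)} + f \left(-1\right)} = \sqrt{\left(- \frac{1}{553} - 105\right) + \frac{66601}{7400} \left(-1\right)} = \sqrt{- \frac{58066}{553} - \frac{66601}{7400}} = \sqrt{- \frac{466518753}{4092200}} = \frac{3 i \sqrt{2121208934474}}{409220}$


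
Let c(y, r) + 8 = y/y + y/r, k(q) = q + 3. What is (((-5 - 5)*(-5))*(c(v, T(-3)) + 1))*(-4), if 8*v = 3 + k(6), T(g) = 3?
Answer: 1100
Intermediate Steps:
k(q) = 3 + q
v = 3/2 (v = (3 + (3 + 6))/8 = (3 + 9)/8 = (⅛)*12 = 3/2 ≈ 1.5000)
c(y, r) = -7 + y/r (c(y, r) = -8 + (y/y + y/r) = -8 + (1 + y/r) = -7 + y/r)
(((-5 - 5)*(-5))*(c(v, T(-3)) + 1))*(-4) = (((-5 - 5)*(-5))*((-7 + (3/2)/3) + 1))*(-4) = ((-10*(-5))*((-7 + (3/2)*(⅓)) + 1))*(-4) = (50*((-7 + ½) + 1))*(-4) = (50*(-13/2 + 1))*(-4) = (50*(-11/2))*(-4) = -275*(-4) = 1100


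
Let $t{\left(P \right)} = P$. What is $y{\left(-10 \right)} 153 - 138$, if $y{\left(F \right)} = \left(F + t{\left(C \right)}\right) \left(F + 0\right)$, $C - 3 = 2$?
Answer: $7512$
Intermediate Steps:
$C = 5$ ($C = 3 + 2 = 5$)
$y{\left(F \right)} = F \left(5 + F\right)$ ($y{\left(F \right)} = \left(F + 5\right) \left(F + 0\right) = \left(5 + F\right) F = F \left(5 + F\right)$)
$y{\left(-10 \right)} 153 - 138 = - 10 \left(5 - 10\right) 153 - 138 = \left(-10\right) \left(-5\right) 153 - 138 = 50 \cdot 153 - 138 = 7650 - 138 = 7512$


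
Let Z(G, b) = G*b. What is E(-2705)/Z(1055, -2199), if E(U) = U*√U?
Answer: 541*I*√2705/463989 ≈ 0.060642*I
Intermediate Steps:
E(U) = U^(3/2)
E(-2705)/Z(1055, -2199) = (-2705)^(3/2)/((1055*(-2199))) = -2705*I*√2705/(-2319945) = -2705*I*√2705*(-1/2319945) = 541*I*√2705/463989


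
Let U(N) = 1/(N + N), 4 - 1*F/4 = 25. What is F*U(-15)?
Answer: 14/5 ≈ 2.8000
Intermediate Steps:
F = -84 (F = 16 - 4*25 = 16 - 100 = -84)
U(N) = 1/(2*N)
F*U(-15) = -42/(-15) = -42*(-1)/15 = -84*(-1/30) = 14/5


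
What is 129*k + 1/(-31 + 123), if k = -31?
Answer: -367907/92 ≈ -3999.0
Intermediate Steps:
129*k + 1/(-31 + 123) = 129*(-31) + 1/(-31 + 123) = -3999 + 1/92 = -367907/92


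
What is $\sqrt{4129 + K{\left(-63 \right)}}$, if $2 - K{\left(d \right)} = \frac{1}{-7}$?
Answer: $\frac{\sqrt{202426}}{7} \approx 64.274$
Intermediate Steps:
$K{\left(d \right)} = \frac{15}{7}$ ($K{\left(d \right)} = 2 - \frac{1}{-7} = 2 - - \frac{1}{7} = 2 + \frac{1}{7} = \frac{15}{7}$)
$\sqrt{4129 + K{\left(-63 \right)}} = \sqrt{4129 + \frac{15}{7}} = \sqrt{\frac{28918}{7}} = \frac{\sqrt{202426}}{7}$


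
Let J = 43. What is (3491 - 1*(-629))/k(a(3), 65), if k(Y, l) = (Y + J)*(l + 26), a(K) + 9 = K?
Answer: 4120/3367 ≈ 1.2236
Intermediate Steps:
a(K) = -9 + K
k(Y, l) = (26 + l)*(43 + Y) (k(Y, l) = (Y + 43)*(l + 26) = (43 + Y)*(26 + l) = (26 + l)*(43 + Y))
(3491 - 1*(-629))/k(a(3), 65) = (3491 - 1*(-629))/(1118 + 26*(-9 + 3) + 43*65 + (-9 + 3)*65) = (3491 + 629)/(1118 + 26*(-6) + 2795 - 6*65) = 4120/(1118 - 156 + 2795 - 390) = 4120/3367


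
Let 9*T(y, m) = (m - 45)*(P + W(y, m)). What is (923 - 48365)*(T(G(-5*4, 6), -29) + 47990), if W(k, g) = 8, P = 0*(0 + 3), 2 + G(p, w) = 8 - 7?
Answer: -6820862852/3 ≈ -2.2736e+9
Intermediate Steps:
G(p, w) = -1 (G(p, w) = -2 + (8 - 7) = -2 + 1 = -1)
P = 0 (P = 0*3 = 0)
T(y, m) = -40 + 8*m/9 (T(y, m) = ((m - 45)*(0 + 8))/9 = ((-45 + m)*8)/9 = (-360 + 8*m)/9 = -40 + 8*m/9)
(923 - 48365)*(T(G(-5*4, 6), -29) + 47990) = (923 - 48365)*((-40 + (8/9)*(-29)) + 47990) = -47442*((-40 - 232/9) + 47990) = -47442*(-592/9 + 47990) = -47442*431318/9 = -6820862852/3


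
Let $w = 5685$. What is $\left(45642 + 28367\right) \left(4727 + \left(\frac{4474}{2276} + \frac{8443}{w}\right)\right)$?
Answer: $\frac{2264956174530101}{6469530} \approx 3.501 \cdot 10^{8}$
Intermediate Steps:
$\left(45642 + 28367\right) \left(4727 + \left(\frac{4474}{2276} + \frac{8443}{w}\right)\right) = \left(45642 + 28367\right) \left(4727 + \left(\frac{4474}{2276} + \frac{8443}{5685}\right)\right) = 74009 \left(4727 + \left(4474 \cdot \frac{1}{2276} + 8443 \cdot \frac{1}{5685}\right)\right) = 74009 \left(4727 + \left(\frac{2237}{1138} + \frac{8443}{5685}\right)\right) = 74009 \left(4727 + \frac{22325479}{6469530}\right) = 74009 \cdot \frac{30603793789}{6469530} = \frac{2264956174530101}{6469530}$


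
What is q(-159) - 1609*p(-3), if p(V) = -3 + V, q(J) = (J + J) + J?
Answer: 9177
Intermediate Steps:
q(J) = 3*J (q(J) = 2*J + J = 3*J)
q(-159) - 1609*p(-3) = 3*(-159) - 1609*(-3 - 3) = -477 - 1609*(-6) = -477 - 1*(-9654) = -477 + 9654 = 9177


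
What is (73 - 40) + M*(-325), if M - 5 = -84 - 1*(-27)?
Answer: 16933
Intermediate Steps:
M = -52 (M = 5 + (-84 - 1*(-27)) = 5 + (-84 + 27) = 5 - 57 = -52)
(73 - 40) + M*(-325) = (73 - 40) - 52*(-325) = 33 + 16900 = 16933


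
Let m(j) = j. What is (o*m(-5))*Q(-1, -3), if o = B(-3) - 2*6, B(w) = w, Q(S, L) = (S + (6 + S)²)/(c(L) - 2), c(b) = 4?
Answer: 900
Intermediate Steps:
Q(S, L) = S/2 + (6 + S)²/2 (Q(S, L) = (S + (6 + S)²)/(4 - 2) = (S + (6 + S)²)/2 = (S + (6 + S)²)*(½) = S/2 + (6 + S)²/2)
o = -15 (o = -3 - 2*6 = -3 - 12 = -15)
(o*m(-5))*Q(-1, -3) = (-15*(-5))*((½)*(-1) + (6 - 1)²/2) = 75*(-½ + (½)*5²) = 75*(-½ + (½)*25) = 75*(-½ + 25/2) = 75*12 = 900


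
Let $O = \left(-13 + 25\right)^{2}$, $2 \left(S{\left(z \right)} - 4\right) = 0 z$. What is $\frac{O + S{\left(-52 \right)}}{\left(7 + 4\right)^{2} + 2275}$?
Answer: $\frac{37}{599} \approx 0.06177$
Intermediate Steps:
$S{\left(z \right)} = 4$ ($S{\left(z \right)} = 4 + \frac{0 z}{2} = 4 + \frac{1}{2} \cdot 0 = 4 + 0 = 4$)
$O = 144$ ($O = 12^{2} = 144$)
$\frac{O + S{\left(-52 \right)}}{\left(7 + 4\right)^{2} + 2275} = \frac{144 + 4}{\left(7 + 4\right)^{2} + 2275} = \frac{148}{11^{2} + 2275} = \frac{148}{121 + 2275} = \frac{148}{2396} = 148 \cdot \frac{1}{2396} = \frac{37}{599}$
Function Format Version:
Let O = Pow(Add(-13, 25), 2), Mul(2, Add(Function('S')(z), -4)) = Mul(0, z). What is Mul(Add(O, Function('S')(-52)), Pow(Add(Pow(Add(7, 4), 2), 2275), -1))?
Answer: Rational(37, 599) ≈ 0.061770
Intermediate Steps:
Function('S')(z) = 4 (Function('S')(z) = Add(4, Mul(Rational(1, 2), Mul(0, z))) = Add(4, Mul(Rational(1, 2), 0)) = Add(4, 0) = 4)
O = 144 (O = Pow(12, 2) = 144)
Mul(Add(O, Function('S')(-52)), Pow(Add(Pow(Add(7, 4), 2), 2275), -1)) = Mul(Add(144, 4), Pow(Add(Pow(Add(7, 4), 2), 2275), -1)) = Mul(148, Pow(Add(Pow(11, 2), 2275), -1)) = Mul(148, Pow(Add(121, 2275), -1)) = Mul(148, Pow(2396, -1)) = Mul(148, Rational(1, 2396)) = Rational(37, 599)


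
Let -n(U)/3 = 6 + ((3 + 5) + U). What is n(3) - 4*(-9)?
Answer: -15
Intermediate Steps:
n(U) = -42 - 3*U (n(U) = -3*(6 + ((3 + 5) + U)) = -3*(6 + (8 + U)) = -3*(14 + U) = -42 - 3*U)
n(3) - 4*(-9) = (-42 - 3*3) - 4*(-9) = (-42 - 9) + 36 = -51 + 36 = -15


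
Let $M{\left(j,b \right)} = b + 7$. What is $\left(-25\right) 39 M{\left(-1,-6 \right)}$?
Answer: $-975$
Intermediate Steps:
$M{\left(j,b \right)} = 7 + b$
$\left(-25\right) 39 M{\left(-1,-6 \right)} = \left(-25\right) 39 \left(7 - 6\right) = \left(-975\right) 1 = -975$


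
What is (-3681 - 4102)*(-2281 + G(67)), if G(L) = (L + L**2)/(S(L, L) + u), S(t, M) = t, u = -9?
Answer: 497107993/29 ≈ 1.7142e+7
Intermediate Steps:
G(L) = (L + L**2)/(-9 + L) (G(L) = (L + L**2)/(L - 9) = (L + L**2)/(-9 + L))
(-3681 - 4102)*(-2281 + G(67)) = (-3681 - 4102)*(-2281 + 67*(1 + 67)/(-9 + 67)) = -7783*(-2281 + 67*68/58) = -7783*(-2281 + 67*(1/58)*68) = -7783*(-2281 + 2278/29) = -7783*(-63871/29) = 497107993/29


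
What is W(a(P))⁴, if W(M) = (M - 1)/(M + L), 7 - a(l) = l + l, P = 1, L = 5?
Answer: 16/625 ≈ 0.025600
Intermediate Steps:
a(l) = 7 - 2*l (a(l) = 7 - (l + l) = 7 - 2*l)
W(M) = (-1 + M)/(5 + M) (W(M) = (M - 1)/(M + 5) = (-1 + M)/(5 + M))
W(a(P))⁴ = ((-1 + (7 - 2*1))/(5 + (7 - 2*1)))⁴ = ((-1 + (7 - 2))/(5 + (7 - 2)))⁴ = ((-1 + 5)/(5 + 5))⁴ = (4/10)⁴ = ((⅒)*4)⁴ = (⅖)⁴ = 16/625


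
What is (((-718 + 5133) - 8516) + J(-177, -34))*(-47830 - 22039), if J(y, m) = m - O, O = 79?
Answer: 294427966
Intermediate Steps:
J(y, m) = -79 + m (J(y, m) = m - 1*79 = m - 79 = -79 + m)
(((-718 + 5133) - 8516) + J(-177, -34))*(-47830 - 22039) = (((-718 + 5133) - 8516) + (-79 - 34))*(-47830 - 22039) = ((4415 - 8516) - 113)*(-69869) = (-4101 - 113)*(-69869) = -4214*(-69869) = 294427966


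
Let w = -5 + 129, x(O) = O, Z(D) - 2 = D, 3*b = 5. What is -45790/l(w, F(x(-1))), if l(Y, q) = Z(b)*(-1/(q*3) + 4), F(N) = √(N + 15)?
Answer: -13846896/4433 - 82422*√14/4433 ≈ -3193.2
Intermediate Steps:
b = 5/3 (b = (⅓)*5 = 5/3 ≈ 1.6667)
Z(D) = 2 + D
w = 124
F(N) = √(15 + N)
l(Y, q) = 44/3 - 11/(9*q) (l(Y, q) = (2 + 5/3)*(-1/(q*3) + 4) = 11*(-1/(3*q) + 4)/3 = 11*(4 - 1/(3*q))/3 = 44/3 - 11/(9*q))
-45790/l(w, F(x(-1))) = -45790*9*√(15 - 1)/(11*(-1 + 12*√(15 - 1))) = -45790*9*√14/(11*(-1 + 12*√14)) = -412110*√14/(11*(-1 + 12*√14))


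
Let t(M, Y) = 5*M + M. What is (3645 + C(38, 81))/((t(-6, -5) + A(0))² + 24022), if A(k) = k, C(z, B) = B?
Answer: 1863/12659 ≈ 0.14717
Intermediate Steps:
t(M, Y) = 6*M
(3645 + C(38, 81))/((t(-6, -5) + A(0))² + 24022) = (3645 + 81)/((6*(-6) + 0)² + 24022) = 3726/((-36 + 0)² + 24022) = 3726/((-36)² + 24022) = 3726/(1296 + 24022) = 3726/25318 = 3726*(1/25318) = 1863/12659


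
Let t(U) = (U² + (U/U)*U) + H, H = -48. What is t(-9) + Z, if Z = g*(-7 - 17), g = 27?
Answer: -624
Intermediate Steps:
t(U) = -48 + U + U² (t(U) = (U² + (U/U)*U) - 48 = (U² + 1*U) - 48 = (U² + U) - 48 = (U + U²) - 48 = -48 + U + U²)
Z = -648 (Z = 27*(-7 - 17) = 27*(-24) = -648)
t(-9) + Z = (-48 - 9 + (-9)²) - 648 = (-48 - 9 + 81) - 648 = 24 - 648 = -624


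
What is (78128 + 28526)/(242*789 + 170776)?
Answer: 53327/180857 ≈ 0.29486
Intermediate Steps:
(78128 + 28526)/(242*789 + 170776) = 106654/(190938 + 170776) = 106654/361714 = 106654*(1/361714) = 53327/180857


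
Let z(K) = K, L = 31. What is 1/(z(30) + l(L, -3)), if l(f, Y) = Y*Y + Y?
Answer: 1/36 ≈ 0.027778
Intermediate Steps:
l(f, Y) = Y + Y² (l(f, Y) = Y² + Y = Y + Y²)
1/(z(30) + l(L, -3)) = 1/(30 - 3*(1 - 3)) = 1/(30 - 3*(-2)) = 1/(30 + 6) = 1/36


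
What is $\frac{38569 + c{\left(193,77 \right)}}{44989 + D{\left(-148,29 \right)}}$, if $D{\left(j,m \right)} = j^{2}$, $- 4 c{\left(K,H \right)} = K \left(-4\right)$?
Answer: $\frac{38762}{66893} \approx 0.57946$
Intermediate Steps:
$c{\left(K,H \right)} = K$ ($c{\left(K,H \right)} = - \frac{K \left(-4\right)}{4} = - \frac{\left(-4\right) K}{4} = K$)
$\frac{38569 + c{\left(193,77 \right)}}{44989 + D{\left(-148,29 \right)}} = \frac{38569 + 193}{44989 + \left(-148\right)^{2}} = \frac{38762}{44989 + 21904} = \frac{38762}{66893}$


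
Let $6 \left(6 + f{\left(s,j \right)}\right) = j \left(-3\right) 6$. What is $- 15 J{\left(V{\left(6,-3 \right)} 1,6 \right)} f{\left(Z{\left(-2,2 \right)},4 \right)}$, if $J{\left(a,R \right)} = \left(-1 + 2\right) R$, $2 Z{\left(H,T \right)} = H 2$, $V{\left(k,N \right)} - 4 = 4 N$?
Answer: $1620$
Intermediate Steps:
$V{\left(k,N \right)} = 4 + 4 N$
$Z{\left(H,T \right)} = H$ ($Z{\left(H,T \right)} = \frac{H 2}{2} = \frac{2 H}{2} = H$)
$f{\left(s,j \right)} = -6 - 3 j$ ($f{\left(s,j \right)} = -6 + \frac{j \left(-3\right) 6}{6} = -6 + \frac{- 3 j 6}{6} = -6 + \frac{\left(-18\right) j}{6} = -6 - 3 j$)
$J{\left(a,R \right)} = R$ ($J{\left(a,R \right)} = 1 R = R$)
$- 15 J{\left(V{\left(6,-3 \right)} 1,6 \right)} f{\left(Z{\left(-2,2 \right)},4 \right)} = \left(-15\right) 6 \left(-6 - 12\right) = - 90 \left(-6 - 12\right) = \left(-90\right) \left(-18\right) = 1620$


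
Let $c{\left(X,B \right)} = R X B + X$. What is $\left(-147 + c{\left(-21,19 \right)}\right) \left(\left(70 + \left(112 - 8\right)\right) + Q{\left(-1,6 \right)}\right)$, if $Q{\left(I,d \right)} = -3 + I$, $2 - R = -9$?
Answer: $-774690$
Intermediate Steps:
$R = 11$ ($R = 2 - -9 = 2 + 9 = 11$)
$c{\left(X,B \right)} = X + 11 B X$ ($c{\left(X,B \right)} = 11 X B + X = 11 B X + X = X + 11 B X$)
$\left(-147 + c{\left(-21,19 \right)}\right) \left(\left(70 + \left(112 - 8\right)\right) + Q{\left(-1,6 \right)}\right) = \left(-147 - 21 \left(1 + 11 \cdot 19\right)\right) \left(\left(70 + \left(112 - 8\right)\right) - 4\right) = \left(-147 - 21 \left(1 + 209\right)\right) \left(\left(70 + \left(112 - 8\right)\right) - 4\right) = \left(-147 - 4410\right) \left(\left(70 + 104\right) - 4\right) = \left(-147 - 4410\right) \left(174 - 4\right) = \left(-4557\right) 170 = -774690$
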